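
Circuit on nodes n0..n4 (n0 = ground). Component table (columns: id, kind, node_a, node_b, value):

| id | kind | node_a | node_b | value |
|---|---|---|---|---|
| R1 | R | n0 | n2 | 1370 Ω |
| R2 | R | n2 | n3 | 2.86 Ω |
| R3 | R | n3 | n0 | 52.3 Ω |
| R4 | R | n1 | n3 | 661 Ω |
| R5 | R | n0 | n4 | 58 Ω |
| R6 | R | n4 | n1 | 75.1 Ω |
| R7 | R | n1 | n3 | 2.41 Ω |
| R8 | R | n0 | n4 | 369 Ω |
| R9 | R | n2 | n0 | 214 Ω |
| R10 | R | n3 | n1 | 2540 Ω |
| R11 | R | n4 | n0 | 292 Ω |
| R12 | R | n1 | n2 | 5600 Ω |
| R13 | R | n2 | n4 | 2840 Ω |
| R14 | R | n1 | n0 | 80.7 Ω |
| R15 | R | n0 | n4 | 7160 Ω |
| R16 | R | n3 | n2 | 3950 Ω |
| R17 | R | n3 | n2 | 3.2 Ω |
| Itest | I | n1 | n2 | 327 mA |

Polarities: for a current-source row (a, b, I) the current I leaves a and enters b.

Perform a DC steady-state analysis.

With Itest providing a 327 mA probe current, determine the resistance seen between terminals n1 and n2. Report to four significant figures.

R_eq = 3.812 Ω

Apply KCL at each of the 4 non-ground nodes and solve the resulting linear system.
Node n1: branches {R4, R6, R7, R10, R12, R14, Itest} → V_1 = -0.4729
Node n2: branches {R1, R2, R9, R12, R13, R16, R17, Itest} → V_2 = 0.7736
Node n3: branches {R2, R3, R4, R7, R10, R16, R17} → V_3 = 0.2871
Node n4: branches {R5, R6, R8, R11, R13, R15} → V_4 = -0.1620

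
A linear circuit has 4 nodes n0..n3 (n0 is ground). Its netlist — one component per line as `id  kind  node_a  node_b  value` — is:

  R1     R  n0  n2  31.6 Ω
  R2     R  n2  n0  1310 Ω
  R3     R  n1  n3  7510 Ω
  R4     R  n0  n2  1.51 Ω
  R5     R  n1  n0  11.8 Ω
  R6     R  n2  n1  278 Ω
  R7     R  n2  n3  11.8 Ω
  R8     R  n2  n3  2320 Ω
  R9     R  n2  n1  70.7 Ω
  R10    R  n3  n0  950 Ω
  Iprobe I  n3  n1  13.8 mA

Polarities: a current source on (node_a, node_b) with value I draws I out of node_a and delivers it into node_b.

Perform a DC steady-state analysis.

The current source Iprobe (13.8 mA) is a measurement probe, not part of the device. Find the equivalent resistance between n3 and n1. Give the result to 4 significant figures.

R_eq = 22.22 Ω

Element admittances at DC:
  Y(R1) = 0.03165 S between n0,n2
  Y(R2) = 0.0007634 S between n2,n0
  Y(R3) = 0.0001332 S between n1,n3
  Y(R4) = 0.6623 S between n0,n2
  Y(R5) = 0.08475 S between n1,n0
  Y(R6) = 0.003597 S between n2,n1
  Y(R7) = 0.08475 S between n2,n3
  Y(R8) = 0.0004310 S between n2,n3
  Y(R9) = 0.01414 S between n2,n1
  Y(R10) = 0.001053 S between n3,n0
  Iprobe: injects 0.0138 A into n1 (from n3)
Assemble and solve the 3×3 MNA system:
  V(n1)=0.1315  V(n2)=-0.01578  V(n3)=-0.1752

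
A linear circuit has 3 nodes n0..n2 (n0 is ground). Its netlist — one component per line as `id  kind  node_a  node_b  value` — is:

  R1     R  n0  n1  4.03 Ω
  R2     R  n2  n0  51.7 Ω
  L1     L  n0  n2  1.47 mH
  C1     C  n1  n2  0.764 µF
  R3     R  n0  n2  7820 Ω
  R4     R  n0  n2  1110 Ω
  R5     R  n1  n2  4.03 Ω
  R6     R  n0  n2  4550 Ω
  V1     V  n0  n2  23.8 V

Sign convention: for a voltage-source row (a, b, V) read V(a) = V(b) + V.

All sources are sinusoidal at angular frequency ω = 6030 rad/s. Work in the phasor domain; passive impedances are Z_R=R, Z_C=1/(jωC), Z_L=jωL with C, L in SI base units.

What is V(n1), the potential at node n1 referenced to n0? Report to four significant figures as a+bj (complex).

-11.90-0.1105j V

Element admittances at ω=6030 rad/s:
  Y(R1) = 0.2481+0.000j S between n0,n1
  Y(R2) = 0.01934+0.000j S between n2,n0
  Y(L1) = 0.000-0.1128j S between n0,n2
  Y(C1) = 0.000+0.004607j S between n1,n2
  Y(R3) = 0.0001279+0.000j S between n0,n2
  Y(R4) = 0.0009009+0.000j S between n0,n2
  Y(R5) = 0.2481+0.000j S between n1,n2
  Y(R6) = 0.0002198+0.000j S between n0,n2
  V1: constraint V(n0)−V(n2) = 23.8
Assemble and solve the 3×3 MNA system:
  V(n1)=-11.90-0.1105j  V(n2)=-23.80+0.000j
  i(V1)=-3.443+2.658j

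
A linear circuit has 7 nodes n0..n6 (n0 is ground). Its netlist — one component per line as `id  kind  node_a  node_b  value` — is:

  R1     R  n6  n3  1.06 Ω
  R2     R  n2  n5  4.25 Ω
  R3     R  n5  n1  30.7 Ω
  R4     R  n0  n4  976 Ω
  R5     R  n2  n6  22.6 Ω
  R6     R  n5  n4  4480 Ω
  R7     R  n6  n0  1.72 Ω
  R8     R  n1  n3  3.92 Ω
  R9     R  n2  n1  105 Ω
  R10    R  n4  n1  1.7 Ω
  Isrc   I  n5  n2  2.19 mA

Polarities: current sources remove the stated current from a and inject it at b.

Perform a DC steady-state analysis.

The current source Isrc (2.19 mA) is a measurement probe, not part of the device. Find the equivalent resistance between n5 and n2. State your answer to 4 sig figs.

MNA unknowns: 6 node voltages V₁..V_6
R1: Y=0.9434 on G[6,3]
R2: Y=0.2353 on G[2,5]
R3: Y=0.03257 on G[5,1]
R4: Y=0.001025 on G[0,4]
R5: Y=0.04425 on G[2,6]
R6: Y=0.0002232 on G[5,4]
R7: Y=0.5814 on G[6,0]
R8: Y=0.2551 on G[1,3]
R9: Y=0.009524 on G[2,1]
R10: Y=0.5882 on G[4,1]
Isrc: z[5]−=0.00219, z[2]+=0.00219
solve → V1=-0.0006446, V2=0.002947, V3=-0.0001363, V4=-0.0006454, V5=-0.005662, V6=1.137e-06

R_eq = 3.931 Ω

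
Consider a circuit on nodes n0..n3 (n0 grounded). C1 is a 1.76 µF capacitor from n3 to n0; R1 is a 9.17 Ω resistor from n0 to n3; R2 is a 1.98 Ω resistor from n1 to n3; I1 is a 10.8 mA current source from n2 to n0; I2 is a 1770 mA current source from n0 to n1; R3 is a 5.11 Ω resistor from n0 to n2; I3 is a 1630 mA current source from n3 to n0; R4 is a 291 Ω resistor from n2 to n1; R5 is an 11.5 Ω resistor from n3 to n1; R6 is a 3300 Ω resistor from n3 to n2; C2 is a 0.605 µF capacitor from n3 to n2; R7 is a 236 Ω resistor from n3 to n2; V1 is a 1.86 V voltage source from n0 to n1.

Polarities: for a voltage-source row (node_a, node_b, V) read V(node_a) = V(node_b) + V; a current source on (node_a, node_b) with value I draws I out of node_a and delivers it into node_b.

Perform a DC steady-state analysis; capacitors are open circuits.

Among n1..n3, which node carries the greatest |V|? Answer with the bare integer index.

Element admittances at DC:
  Y(C1) = 0.000 S between n3,n0
  Y(R1) = 0.1091 S between n0,n3
  Y(R2) = 0.5051 S between n1,n3
  I1: injects 0.0108 A into n0 (from n2)
  I2: injects 1.77 A into n1 (from n0)
  Y(R3) = 0.1957 S between n0,n2
  I3: injects 1.63 A into n0 (from n3)
  Y(R4) = 0.003436 S between n2,n1
  Y(R5) = 0.08696 S between n3,n1
  Y(R6) = 0.0003030 S between n3,n2
  Y(C2) = 0.000 S between n3,n2
  Y(R7) = 0.004237 S between n3,n2
  V1: constraint V(n0)−V(n1) = 1.86
Assemble and solve the 4×4 MNA system:
  V(n1)=-1.860  V(n2)=-0.1707  V(n3)=-3.872
  i(V1)=-0.5848

3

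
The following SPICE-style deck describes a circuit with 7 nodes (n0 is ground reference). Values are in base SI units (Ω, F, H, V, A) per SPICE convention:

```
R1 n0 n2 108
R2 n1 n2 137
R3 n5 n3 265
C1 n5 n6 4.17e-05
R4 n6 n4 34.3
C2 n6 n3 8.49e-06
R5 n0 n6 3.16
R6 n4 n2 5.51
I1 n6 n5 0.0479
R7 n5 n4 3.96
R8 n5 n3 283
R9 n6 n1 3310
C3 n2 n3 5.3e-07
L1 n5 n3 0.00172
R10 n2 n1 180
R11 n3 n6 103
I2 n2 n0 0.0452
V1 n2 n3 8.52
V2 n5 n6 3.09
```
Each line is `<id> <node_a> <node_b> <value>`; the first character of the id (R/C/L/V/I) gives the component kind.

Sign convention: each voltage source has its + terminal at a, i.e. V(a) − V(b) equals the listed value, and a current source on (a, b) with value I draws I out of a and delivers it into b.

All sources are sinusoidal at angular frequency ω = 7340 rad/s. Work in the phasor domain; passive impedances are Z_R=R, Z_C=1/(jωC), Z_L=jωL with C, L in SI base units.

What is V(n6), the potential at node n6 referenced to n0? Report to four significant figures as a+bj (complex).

Element admittances at ω=7340 rad/s:
  Y(R1) = 0.009259+0.000j S between n0,n2
  Y(R2) = 0.007299+0.000j S between n1,n2
  Y(R3) = 0.003774+0.000j S between n5,n3
  Y(C1) = 0.000+0.3061j S between n5,n6
  Y(R4) = 0.02915+0.000j S between n6,n4
  Y(C2) = 0.000+0.06232j S between n6,n3
  Y(R5) = 0.3165+0.000j S between n0,n6
  Y(R6) = 0.1815+0.000j S between n4,n2
  I1: injects 0.0479 A into n5 (from n6)
  Y(R7) = 0.2525+0.000j S between n5,n4
  Y(R8) = 0.003534+0.000j S between n5,n3
  Y(R9) = 0.0003021+0.000j S between n6,n1
  Y(C3) = 0.000+0.003890j S between n2,n3
  Y(L1) = 0.000-0.07921j S between n5,n3
  Y(R10) = 0.005556+0.000j S between n2,n1
  Y(R11) = 0.009709+0.000j S between n3,n6
  I2: injects 0.0452 A into n0 (from n2)
  V1: constraint V(n2)−V(n3) = 8.52
  V2: constraint V(n5)−V(n6) = 3.09
Assemble and solve the 8×8 MNA system:
  V(n1)=3.125-2.294j  V(n2)=3.204-2.350j  V(n3)=-5.316-2.350j  V(n4)=2.796-0.8789j  V(n5)=2.853+0.06875j  V(n6)=-0.2366+0.06875j
  i(V1)=-0.1499+0.2563j  i(V2)=-0.2178-0.5557j

-0.2366+0.06875j V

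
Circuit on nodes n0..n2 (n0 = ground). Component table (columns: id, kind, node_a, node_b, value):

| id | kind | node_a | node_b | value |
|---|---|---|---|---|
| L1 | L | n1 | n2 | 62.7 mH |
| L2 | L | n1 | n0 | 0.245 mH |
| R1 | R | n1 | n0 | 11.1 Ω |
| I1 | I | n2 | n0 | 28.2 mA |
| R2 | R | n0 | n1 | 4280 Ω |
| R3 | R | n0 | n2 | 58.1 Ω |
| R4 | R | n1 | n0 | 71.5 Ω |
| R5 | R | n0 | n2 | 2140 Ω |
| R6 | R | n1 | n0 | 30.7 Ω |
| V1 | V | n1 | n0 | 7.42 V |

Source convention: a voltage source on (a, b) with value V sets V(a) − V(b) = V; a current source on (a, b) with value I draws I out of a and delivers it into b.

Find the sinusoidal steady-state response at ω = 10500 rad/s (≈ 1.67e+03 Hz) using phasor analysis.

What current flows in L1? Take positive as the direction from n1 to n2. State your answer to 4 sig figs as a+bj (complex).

0.001168-0.01359j A

Element admittances at ω=10500 rad/s:
  Y(L1) = 0.000-0.001519j S between n1,n2
  Y(L2) = 0.000-0.3887j S between n1,n0
  Y(R1) = 0.09009+0.000j S between n1,n0
  I1: injects 0.0282 A into n0 (from n2)
  Y(R2) = 0.0002336+0.000j S between n0,n1
  Y(R3) = 0.01721+0.000j S between n0,n2
  Y(R4) = 0.01399+0.000j S between n1,n0
  Y(R5) = 0.0004673+0.000j S between n0,n2
  Y(R6) = 0.03257+0.000j S between n1,n0
  V1: constraint V(n1)−V(n0) = 7.42
Assemble and solve the 3×3 MNA system:
  V(n1)=7.420+0.000j  V(n2)=-1.529-0.7689j
  i(V1)=-1.017+2.898j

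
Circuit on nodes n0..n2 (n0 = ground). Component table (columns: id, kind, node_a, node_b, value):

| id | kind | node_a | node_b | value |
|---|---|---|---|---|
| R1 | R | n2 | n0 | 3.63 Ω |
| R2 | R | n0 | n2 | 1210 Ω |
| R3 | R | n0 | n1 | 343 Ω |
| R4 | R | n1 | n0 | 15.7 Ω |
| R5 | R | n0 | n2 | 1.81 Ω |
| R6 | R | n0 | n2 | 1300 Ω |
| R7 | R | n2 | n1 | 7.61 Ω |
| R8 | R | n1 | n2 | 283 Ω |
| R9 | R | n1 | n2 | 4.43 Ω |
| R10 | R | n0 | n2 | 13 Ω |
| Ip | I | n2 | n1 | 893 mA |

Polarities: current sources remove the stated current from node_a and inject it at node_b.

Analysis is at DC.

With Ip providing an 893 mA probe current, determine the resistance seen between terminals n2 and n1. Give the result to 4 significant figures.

Apply KCL at each of the 2 non-ground nodes and solve the resulting linear system.
Node n1: branches {R3, R4, R7, R8, R9, Ip} → V_1 = 1.968
Node n2: branches {R1, R2, R5, R6, R7, R8, R9, R10, Ip} → V_2 = -0.1446

R_eq = 2.366 Ω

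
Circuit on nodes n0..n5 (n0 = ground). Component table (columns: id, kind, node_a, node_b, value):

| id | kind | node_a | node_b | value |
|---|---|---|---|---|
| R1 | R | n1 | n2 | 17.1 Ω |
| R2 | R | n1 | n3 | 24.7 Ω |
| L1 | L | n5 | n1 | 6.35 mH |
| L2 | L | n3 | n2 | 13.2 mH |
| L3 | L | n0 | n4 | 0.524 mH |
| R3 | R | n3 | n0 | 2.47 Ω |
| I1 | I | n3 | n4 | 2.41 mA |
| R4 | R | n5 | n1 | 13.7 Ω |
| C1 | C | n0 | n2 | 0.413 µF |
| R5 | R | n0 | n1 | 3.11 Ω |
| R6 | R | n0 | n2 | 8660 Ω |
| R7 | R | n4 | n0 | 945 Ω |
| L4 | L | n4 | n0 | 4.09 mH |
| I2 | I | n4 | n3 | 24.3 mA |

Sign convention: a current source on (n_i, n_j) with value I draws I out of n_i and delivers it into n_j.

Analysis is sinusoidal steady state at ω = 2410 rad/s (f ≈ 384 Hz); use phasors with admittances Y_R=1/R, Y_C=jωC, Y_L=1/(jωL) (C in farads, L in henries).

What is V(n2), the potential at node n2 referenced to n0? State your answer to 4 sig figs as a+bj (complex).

Apply KCL at each of the 5 non-ground nodes and solve the resulting linear system.
Node n1: branches {R1, R2, L1, R4, R5} → V_1 = 0.007163-0.002459j
Node n2: branches {R1, L2, C1, R6} → V_2 = 0.01805-0.01900j
Node n3: branches {R2, L2, R3, I1, I2} → V_3 = 0.04833+0.001914j
Node n4: branches {L3, I1, R7, L4, I2} → V_4 = -2.903e-05-0.02450j
Node n5: branches {L1, R4} → V_5 = 0.007163-0.002459j

0.01805-0.01900j V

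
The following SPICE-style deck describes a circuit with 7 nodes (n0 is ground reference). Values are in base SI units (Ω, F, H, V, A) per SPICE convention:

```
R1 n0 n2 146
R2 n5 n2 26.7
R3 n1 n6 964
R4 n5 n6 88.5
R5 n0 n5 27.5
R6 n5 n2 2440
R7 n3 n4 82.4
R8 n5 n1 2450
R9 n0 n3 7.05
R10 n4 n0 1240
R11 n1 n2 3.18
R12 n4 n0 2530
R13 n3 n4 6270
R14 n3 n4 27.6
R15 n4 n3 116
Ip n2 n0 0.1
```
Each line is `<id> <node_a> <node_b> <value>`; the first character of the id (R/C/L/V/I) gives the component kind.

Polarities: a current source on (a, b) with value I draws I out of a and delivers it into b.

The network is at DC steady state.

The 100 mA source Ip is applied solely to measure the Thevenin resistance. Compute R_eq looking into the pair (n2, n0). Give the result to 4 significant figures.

Apply KCL at each of the 6 non-ground nodes and solve the resulting linear system.
Node n1: branches {R3, R8, R11} → V_1 = -3.880
Node n2: branches {R1, R2, R6, R11, Ip} → V_2 = -3.888
Node n3: branches {R7, R9, R13, R14, R15} → V_3 = 0.000
Node n4: branches {R7, R10, R12, R13, R14, R15} → V_4 = 0.000
Node n5: branches {R2, R4, R5, R6, R8} → V_5 = -2.018
Node n6: branches {R3, R4} → V_6 = -2.174

R_eq = 38.88 Ω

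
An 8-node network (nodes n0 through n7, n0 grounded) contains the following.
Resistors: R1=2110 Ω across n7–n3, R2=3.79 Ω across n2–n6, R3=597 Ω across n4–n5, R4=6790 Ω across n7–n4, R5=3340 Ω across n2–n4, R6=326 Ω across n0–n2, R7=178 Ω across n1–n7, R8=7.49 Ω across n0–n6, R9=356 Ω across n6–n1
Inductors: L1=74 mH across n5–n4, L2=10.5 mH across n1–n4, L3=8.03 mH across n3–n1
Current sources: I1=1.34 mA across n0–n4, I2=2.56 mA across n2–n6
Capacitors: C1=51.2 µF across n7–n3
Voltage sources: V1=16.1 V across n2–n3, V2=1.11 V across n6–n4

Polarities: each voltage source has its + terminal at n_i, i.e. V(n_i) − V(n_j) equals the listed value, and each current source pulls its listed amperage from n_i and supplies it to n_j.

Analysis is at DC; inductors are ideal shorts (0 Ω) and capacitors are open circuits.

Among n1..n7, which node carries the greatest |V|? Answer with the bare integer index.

Apply KCL at each of the 7 non-ground nodes and solve the resulting linear system.
Node n1: branches {L2, L3, R7, R9} → V_1 = -1.437
Node n2: branches {R2, R5, R6, I2, V1} → V_2 = 14.66
Node n3: branches {R1, L3, C1, V1} → V_3 = -1.437
Node n4: branches {L1, R3, R4, L2, R5, I1, V2} → V_4 = -1.437
Node n5: branches {L1, R3} → V_5 = -1.437
Node n6: branches {R2, I2, R8, R9, V2} → V_6 = -0.3269
Node n7: branches {R1, R4, R7, C1} → V_7 = -1.437
Source currents: i(L1)=0.000, i(L2)=-4.004, i(L3)=-4.008, i(V1)=-4.008, i(V2)=3.998

2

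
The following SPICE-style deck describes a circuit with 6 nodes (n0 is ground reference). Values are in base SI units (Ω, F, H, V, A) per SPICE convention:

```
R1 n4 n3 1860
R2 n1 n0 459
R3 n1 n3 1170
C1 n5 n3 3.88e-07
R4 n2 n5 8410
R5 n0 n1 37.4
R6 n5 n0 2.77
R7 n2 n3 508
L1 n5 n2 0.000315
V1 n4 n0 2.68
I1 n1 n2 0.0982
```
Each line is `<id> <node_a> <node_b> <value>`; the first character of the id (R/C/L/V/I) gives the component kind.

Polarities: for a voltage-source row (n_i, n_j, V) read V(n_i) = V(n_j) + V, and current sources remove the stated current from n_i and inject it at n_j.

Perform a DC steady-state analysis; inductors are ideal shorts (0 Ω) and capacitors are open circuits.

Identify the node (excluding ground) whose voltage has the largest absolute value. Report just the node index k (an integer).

MNA unknowns: 5 node voltages V₁..V_5 plus 2 source currents (L1, V1)
R1: Y=0.0005376 on G[4,3]
R2: Y=0.002179 on G[1,0]
R3: Y=0.0008547 on G[1,3]
C1: Y=0.000 on G[5,3]
R4: Y=0.0001189 on G[2,5]
R5: Y=0.02674 on G[0,1]
R6: Y=0.3610 on G[5,0]
R7: Y=0.001969 on G[2,3]
L1: row V5−V2=0, i_L1 at 5,2
V1: row V4−V0=2.68, i_V1 at 4,0
I1: z[1]−=0.0982, z[2]+=0.0982
solve → V1=-3.306, V2=0.2692, V3=-0.2543, V4=2.680, V5=0.2692
aux → i_L1=-0.09717, i_V1=-0.001578

1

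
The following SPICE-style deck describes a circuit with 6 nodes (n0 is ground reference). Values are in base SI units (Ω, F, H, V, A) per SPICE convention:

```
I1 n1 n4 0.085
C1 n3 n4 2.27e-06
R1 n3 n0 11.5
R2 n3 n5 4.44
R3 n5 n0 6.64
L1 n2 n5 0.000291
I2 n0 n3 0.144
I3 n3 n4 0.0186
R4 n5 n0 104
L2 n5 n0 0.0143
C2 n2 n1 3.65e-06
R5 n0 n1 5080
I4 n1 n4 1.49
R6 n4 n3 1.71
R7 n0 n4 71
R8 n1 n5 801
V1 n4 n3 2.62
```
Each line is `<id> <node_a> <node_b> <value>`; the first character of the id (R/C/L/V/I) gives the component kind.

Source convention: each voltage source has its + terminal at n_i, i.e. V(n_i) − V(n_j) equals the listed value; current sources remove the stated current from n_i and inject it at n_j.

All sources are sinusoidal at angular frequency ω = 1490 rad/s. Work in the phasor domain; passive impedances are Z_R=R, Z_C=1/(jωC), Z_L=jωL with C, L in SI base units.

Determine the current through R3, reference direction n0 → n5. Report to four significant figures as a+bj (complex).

Element admittances at ω=1490 rad/s:
  I1: injects 0.085 A into n4 (from n1)
  Y(C1) = 0.000+0.003382j S between n3,n4
  Y(R1) = 0.08696+0.000j S between n3,n0
  Y(R2) = 0.2252+0.000j S between n3,n5
  Y(R3) = 0.1506+0.000j S between n5,n0
  Y(L1) = 0.000-2.306j S between n2,n5
  I2: injects 0.144 A into n3 (from n0)
  I3: injects 0.0186 A into n4 (from n3)
  Y(R4) = 0.009615+0.000j S between n5,n0
  Y(L2) = 0.000-0.04693j S between n5,n0
  Y(C2) = 0.000+0.005439j S between n2,n1
  Y(R5) = 0.0001969+0.000j S between n0,n1
  I4: injects 1.49 A into n4 (from n1)
  Y(R6) = 0.5848+0.000j S between n4,n3
  Y(R7) = 0.01408+0.000j S between n0,n4
  Y(R8) = 0.001248+0.000j S between n1,n5
  V1: constraint V(n4)−V(n3) = 2.62
Assemble and solve the 6×6 MNA system:
  V(n1)=-73.16+269.3j  V(n2)=-1.453-1.200j  V(n3)=4.036-0.3877j  V(n4)=6.656-0.3877j  V(n5)=-1.622-0.5616j
  i(V1)=-0.03231-0.003401j

0.2443+0.08458j A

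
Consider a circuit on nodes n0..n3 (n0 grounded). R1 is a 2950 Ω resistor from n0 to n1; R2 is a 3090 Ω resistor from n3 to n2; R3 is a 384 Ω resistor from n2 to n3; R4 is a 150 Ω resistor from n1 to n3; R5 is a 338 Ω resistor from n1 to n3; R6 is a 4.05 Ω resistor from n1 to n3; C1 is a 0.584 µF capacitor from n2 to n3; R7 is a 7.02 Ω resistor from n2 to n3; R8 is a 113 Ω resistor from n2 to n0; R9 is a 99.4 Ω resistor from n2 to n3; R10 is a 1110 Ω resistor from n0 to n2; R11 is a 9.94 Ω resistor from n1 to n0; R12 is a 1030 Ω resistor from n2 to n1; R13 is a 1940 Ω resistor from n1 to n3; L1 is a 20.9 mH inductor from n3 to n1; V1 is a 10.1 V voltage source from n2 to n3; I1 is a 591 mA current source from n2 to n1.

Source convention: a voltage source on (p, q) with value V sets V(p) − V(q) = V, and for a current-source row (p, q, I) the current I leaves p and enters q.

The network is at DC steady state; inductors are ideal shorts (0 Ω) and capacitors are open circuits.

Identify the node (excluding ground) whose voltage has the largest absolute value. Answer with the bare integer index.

Apply KCL at each of the 3 non-ground nodes and solve the resulting linear system.
Node n1: branches {R1, R4, R5, R6, R11, R12, R13, L1, I1} → V_1 = -0.8897
Node n2: branches {R2, R3, C1, R7, R8, R9, R10, R12, V1, I1} → V_2 = 9.210
Node n3: branches {R2, R3, R4, R5, R6, C1, R7, R9, R13, L1, V1} → V_3 = -0.8897
Source currents: i(L1)=-0.6906, i(V1)=-2.261

2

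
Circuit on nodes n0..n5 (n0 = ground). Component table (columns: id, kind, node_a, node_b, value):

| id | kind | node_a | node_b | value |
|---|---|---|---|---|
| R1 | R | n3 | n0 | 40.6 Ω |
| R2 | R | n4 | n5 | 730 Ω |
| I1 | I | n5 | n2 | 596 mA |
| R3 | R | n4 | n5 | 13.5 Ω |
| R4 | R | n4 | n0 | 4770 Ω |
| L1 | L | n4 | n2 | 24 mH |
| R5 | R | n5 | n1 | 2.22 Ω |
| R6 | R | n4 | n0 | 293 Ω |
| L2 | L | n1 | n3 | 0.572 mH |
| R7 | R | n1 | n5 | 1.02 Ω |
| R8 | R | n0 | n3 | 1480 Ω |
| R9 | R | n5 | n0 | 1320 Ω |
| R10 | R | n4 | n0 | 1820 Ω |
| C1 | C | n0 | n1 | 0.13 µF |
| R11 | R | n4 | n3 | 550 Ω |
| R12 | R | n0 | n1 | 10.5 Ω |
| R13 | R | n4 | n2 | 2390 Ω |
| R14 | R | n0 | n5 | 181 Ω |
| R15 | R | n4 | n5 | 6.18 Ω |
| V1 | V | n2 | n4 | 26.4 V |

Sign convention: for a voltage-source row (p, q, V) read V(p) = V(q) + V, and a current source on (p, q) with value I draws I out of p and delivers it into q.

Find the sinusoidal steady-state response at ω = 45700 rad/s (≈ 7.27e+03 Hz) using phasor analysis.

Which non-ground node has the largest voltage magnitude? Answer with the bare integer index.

MNA unknowns: 5 node voltages V₁..V_5 plus 1 source current (V1)
R1: Y=0.02463+0.000j on G[3,0]
R2: Y=0.001370+0.000j on G[4,5]
I1: z[5]−=0.596, z[2]+=0.596
R3: Y=0.07407+0.000j on G[4,5]
R4: Y=0.0002096+0.000j on G[4,0]
L1: Y=0.000-0.0009117j on G[4,2]
R5: Y=0.4505+0.000j on G[5,1]
R6: Y=0.003413+0.000j on G[4,0]
L2: Y=0.000-0.03825j on G[1,3]
R7: Y=0.9804+0.000j on G[1,5]
R8: Y=0.0006757+0.000j on G[0,3]
R9: Y=0.0007576+0.000j on G[5,0]
R10: Y=0.0005495+0.000j on G[4,0]
C1: Y=0.000+0.005941j on G[0,1]
R11: Y=0.001818+0.000j on G[4,3]
R12: Y=0.09524+0.000j on G[0,1]
R13: Y=0.0004184+0.000j on G[4,2]
R14: Y=0.005525+0.000j on G[0,5]
R15: Y=0.1618+0.000j on G[4,5]
V1: row V2−V4=26.4, i_V1 at 2,4
solve → V1=-0.09274-0.01988j, V2=28.75-0.01832j, V3=-0.01780+0.1045j, V4=2.350-0.01832j, V5=-0.1021-0.01958j
aux → i_V1=0.5850+0.02407j

2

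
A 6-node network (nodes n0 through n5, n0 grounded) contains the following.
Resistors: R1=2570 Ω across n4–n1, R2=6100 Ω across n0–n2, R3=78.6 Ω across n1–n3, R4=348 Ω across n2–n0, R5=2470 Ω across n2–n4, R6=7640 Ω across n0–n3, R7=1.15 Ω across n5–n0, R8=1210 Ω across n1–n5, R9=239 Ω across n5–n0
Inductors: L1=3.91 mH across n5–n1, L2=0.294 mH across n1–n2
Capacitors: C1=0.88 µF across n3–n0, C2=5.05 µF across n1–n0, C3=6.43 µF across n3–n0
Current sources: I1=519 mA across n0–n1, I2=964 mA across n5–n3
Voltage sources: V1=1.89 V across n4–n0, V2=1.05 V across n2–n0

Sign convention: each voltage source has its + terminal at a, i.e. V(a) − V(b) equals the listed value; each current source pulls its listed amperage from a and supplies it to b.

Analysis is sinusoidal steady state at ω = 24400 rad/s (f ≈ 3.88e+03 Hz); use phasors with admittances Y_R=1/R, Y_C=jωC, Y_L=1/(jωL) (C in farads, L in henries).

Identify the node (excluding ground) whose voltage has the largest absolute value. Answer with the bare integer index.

Apply KCL at each of the 5 non-ground nodes and solve the resulting linear system.
Node n1: branches {R1, R3, L1, L2, C2, I1, R8} → V_1 = 14.63+12.39j
Node n2: branches {R2, R4, R5, L2, V2} → V_2 = 1.050+0.000j
Node n3: branches {R3, C1, R6, C3, I2} → V_3 = 1.341-6.352j
Node n4: branches {R1, R5, V1} → V_4 = 1.890+0.000j
Node n5: branches {L1, R7, R8, I2, R9} → V_5 = -0.9379-0.1749j
Source currents: i(V1)=0.004618+0.004820j, i(V2)=1.724-1.893j

1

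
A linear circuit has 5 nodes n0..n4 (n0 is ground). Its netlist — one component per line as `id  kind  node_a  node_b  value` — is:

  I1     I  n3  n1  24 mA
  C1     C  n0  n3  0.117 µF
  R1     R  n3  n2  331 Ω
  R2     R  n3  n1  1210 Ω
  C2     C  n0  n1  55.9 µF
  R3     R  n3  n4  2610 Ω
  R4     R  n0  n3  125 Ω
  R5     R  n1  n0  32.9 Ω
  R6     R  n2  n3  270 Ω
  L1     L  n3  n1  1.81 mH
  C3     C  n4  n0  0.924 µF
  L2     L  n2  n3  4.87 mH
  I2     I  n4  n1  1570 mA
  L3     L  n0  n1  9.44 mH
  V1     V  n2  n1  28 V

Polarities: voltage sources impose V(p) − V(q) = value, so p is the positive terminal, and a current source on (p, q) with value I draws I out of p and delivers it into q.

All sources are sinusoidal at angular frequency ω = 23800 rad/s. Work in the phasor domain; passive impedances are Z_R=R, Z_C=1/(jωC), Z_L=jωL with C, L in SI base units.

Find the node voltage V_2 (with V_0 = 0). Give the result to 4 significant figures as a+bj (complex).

28.03-1.134j V

Element admittances at ω=23800 rad/s:
  I1: injects 0.024 A into n1 (from n3)
  Y(C1) = 0.000+0.002785j S between n0,n3
  Y(R1) = 0.003021+0.000j S between n3,n2
  Y(R2) = 0.0008264+0.000j S between n3,n1
  Y(C2) = 0.000+1.330j S between n0,n1
  Y(R3) = 0.0003831+0.000j S between n3,n4
  Y(R4) = 0.008000+0.000j S between n0,n3
  Y(R5) = 0.03040+0.000j S between n1,n0
  Y(R6) = 0.003704+0.000j S between n2,n3
  Y(L1) = 0.000-0.02321j S between n3,n1
  Y(C3) = 0.000+0.02199j S between n4,n0
  Y(L2) = 0.000-0.008628j S between n2,n3
  I2: injects 1.57 A into n1 (from n4)
  Y(L3) = 0.000-0.004451j S between n0,n1
  V1: constraint V(n2)−V(n1) = 28
Assemble and solve the 5×5 MNA system:
  V(n1)=0.02938-1.134j  V(n2)=28.03-1.134j  V(n3)=7.777+0.1379j  V(n4)=-1.239+71.24j
  i(V1)=-0.1252+0.1833j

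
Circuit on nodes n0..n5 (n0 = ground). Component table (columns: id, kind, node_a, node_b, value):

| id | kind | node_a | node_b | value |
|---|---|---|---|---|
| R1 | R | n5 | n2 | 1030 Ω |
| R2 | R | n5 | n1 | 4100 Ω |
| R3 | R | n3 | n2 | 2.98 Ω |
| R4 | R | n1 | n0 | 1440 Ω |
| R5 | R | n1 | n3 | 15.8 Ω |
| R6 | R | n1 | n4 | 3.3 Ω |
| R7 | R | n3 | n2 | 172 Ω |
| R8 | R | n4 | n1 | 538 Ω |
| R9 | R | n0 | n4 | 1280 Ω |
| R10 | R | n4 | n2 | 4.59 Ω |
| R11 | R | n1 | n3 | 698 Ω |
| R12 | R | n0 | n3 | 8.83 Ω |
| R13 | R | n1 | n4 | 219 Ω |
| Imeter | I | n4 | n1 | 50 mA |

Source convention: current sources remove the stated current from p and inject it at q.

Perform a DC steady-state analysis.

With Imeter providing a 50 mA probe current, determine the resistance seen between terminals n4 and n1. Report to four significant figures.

MNA unknowns: 5 node voltages V₁..V_5
R1: Y=0.0009709 on G[5,2]
R2: Y=0.0002439 on G[5,1]
R3: Y=0.3356 on G[3,2]
R4: Y=0.0006944 on G[1,0]
R5: Y=0.06329 on G[1,3]
R6: Y=0.3030 on G[1,4]
R7: Y=0.005814 on G[3,2]
R8: Y=0.001859 on G[4,1]
R9: Y=0.0007813 on G[0,4]
R10: Y=0.2179 on G[4,2]
R11: Y=0.001433 on G[1,3]
R12: Y=0.1133 on G[0,3]
R13: Y=0.004566 on G[1,4]
Imeter: z[4]−=0.05, z[1]+=0.05
solve → V1=0.09466, V2=-0.01834, V3=-0.0002578, V4=-0.04677, V5=0.004349

R_eq = 2.829 Ω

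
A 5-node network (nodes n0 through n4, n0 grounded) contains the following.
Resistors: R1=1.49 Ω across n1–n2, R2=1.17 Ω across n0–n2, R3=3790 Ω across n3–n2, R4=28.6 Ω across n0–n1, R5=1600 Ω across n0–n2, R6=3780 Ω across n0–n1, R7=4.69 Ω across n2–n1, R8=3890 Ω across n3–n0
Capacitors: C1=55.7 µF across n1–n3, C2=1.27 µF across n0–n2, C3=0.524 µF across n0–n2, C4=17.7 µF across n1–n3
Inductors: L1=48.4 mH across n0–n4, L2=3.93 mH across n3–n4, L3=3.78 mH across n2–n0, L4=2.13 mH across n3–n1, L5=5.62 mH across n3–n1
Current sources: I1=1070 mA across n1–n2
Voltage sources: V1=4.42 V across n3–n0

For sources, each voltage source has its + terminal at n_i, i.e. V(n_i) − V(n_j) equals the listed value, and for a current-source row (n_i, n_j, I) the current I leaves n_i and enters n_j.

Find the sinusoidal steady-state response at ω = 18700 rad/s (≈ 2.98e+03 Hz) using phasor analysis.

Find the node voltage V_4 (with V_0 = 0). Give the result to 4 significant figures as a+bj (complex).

4.088+0.000j V

Apply KCL at each of the 4 non-ground nodes and solve the resulting linear system.
Node n1: branches {R1, C1, R4, R6, I1, R7, L4, C4, L5} → V_1 = 3.797+1.721j
Node n2: branches {R1, R2, R3, C2, R5, I1, L3, R7, C3} → V_2 = 2.555+0.8460j
Node n3: branches {R3, C1, L2, L4, C4, R8, L5, V1} → V_3 = 4.420+0.000j
Node n4: branches {L1, L2} → V_4 = 4.088+0.000j
Source currents: i(V1)=-2.304-0.8293j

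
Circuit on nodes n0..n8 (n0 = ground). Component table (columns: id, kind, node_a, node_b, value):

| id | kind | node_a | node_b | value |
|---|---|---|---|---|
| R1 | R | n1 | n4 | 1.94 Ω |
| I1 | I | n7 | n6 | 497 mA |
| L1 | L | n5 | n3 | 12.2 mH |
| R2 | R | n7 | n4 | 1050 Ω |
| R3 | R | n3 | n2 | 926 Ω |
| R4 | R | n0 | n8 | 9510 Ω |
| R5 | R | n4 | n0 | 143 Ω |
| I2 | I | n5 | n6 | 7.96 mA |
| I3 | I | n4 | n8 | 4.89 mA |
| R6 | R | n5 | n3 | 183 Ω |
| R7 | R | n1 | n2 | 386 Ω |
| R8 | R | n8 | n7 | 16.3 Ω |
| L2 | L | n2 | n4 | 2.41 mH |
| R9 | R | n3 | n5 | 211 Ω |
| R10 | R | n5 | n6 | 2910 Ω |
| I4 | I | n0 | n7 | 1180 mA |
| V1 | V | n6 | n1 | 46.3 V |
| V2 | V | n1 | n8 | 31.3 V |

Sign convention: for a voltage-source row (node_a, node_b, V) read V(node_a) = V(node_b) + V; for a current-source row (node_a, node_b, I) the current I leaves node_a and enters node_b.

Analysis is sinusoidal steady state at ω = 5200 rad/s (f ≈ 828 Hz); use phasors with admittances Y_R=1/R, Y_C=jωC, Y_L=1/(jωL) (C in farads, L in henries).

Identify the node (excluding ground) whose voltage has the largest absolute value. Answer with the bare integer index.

Apply KCL at each of the 8 non-ground nodes and solve the resulting linear system.
Node n1: branches {R1, R7, V1, V2} → V_1 = 168.9+0.0009882j
Node n2: branches {R3, R7, L2} → V_2 = 166.7+0.1561j
Node n3: branches {L1, R3, R6, R9} → V_3 = 172.8+0.04856j
Node n4: branches {R1, R2, R5, I3, L2} → V_4 = 166.7-1.486e-05j
Node n5: branches {L1, I2, R6, R9, R10} → V_5 = 173.0+0.3390j
Node n6: branches {I1, I2, R10, V1} → V_6 = 215.2+0.0009882j
Node n7: branches {I1, R2, R8, I4} → V_7 = 149.1+0.0009729j
Node n8: branches {R4, I3, R8, V2} → V_8 = 137.6+0.0009882j
Source currents: i(V1)=0.4904+0.0001162j, i(V2)=-0.6902+1.045e-06j

6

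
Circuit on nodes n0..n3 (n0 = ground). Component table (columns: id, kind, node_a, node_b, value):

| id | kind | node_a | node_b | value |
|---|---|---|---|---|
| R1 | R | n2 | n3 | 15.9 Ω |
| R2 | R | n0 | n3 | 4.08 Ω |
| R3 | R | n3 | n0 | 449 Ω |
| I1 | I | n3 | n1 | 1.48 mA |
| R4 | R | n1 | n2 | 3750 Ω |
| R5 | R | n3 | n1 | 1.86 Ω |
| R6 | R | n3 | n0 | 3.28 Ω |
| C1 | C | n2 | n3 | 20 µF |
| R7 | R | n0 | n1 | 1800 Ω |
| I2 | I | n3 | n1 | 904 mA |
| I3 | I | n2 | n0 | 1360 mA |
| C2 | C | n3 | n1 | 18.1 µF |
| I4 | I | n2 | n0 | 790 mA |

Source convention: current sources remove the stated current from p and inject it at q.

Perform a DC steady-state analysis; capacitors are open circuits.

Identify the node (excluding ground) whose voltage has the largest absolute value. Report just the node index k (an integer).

MNA unknowns: 3 node voltages V₁..V_3
R1: Y=0.06289 on G[2,3]
R2: Y=0.2451 on G[0,3]
R3: Y=0.002227 on G[3,0]
I1: z[3]−=0.00148, z[1]+=0.00148
R4: Y=0.0002667 on G[1,2]
R5: Y=0.5376 on G[3,1]
R6: Y=0.3049 on G[3,0]
C1: Y=0.000 on G[2,3]
R7: Y=0.0005556 on G[0,1]
I2: z[3]−=0.904, z[1]+=0.904
I3: z[2]−=1.36, z[0]+=1.36
C2: Y=0.000 on G[3,1]
I4: z[2]−=0.79, z[0]+=0.79
solve → V1=-2.222, V2=-37.92, V3=-3.891

2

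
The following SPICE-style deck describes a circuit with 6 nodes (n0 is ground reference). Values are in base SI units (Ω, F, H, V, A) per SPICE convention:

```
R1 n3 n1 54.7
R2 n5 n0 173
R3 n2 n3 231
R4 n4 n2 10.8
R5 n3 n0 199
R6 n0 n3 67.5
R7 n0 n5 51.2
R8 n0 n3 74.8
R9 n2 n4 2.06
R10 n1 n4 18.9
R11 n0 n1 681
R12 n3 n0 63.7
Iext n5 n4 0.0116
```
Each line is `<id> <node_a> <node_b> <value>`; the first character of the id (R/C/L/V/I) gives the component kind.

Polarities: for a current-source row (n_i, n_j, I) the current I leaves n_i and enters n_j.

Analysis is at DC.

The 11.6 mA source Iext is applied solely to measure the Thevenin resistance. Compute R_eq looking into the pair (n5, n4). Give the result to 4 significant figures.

R_eq = 110.7 Ω

Apply KCL at each of the 5 non-ground nodes and solve the resulting linear system.
Node n1: branches {R1, R10, R11} → V_1 = 0.6562
Node n2: branches {R3, R4, R9} → V_2 = 0.8215
Node n3: branches {R1, R3, R5, R6, R8, R12} → V_3 = 0.2175
Node n4: branches {R4, R9, R10, Iext} → V_4 = 0.8261
Node n5: branches {R2, R7, Iext} → V_5 = -0.4583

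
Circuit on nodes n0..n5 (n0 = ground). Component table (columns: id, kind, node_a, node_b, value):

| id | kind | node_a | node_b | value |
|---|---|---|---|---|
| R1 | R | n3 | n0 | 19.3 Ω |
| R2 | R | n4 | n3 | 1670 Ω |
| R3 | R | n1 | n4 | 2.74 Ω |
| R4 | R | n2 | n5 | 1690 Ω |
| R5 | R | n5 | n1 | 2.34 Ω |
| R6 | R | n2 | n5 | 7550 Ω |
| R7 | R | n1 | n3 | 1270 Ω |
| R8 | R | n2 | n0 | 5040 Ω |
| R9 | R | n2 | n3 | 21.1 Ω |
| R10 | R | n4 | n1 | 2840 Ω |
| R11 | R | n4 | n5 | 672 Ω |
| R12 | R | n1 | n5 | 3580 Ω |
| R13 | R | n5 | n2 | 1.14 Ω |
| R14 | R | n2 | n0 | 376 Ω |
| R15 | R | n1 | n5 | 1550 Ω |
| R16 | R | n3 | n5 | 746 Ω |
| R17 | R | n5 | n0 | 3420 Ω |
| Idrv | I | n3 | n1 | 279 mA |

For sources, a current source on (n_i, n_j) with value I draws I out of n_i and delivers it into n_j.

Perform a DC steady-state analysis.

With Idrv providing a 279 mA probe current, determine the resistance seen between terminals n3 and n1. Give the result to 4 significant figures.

Element admittances at DC:
  Y(R1) = 0.05181 S between n3,n0
  Y(R2) = 0.0005988 S between n4,n3
  Y(R3) = 0.3650 S between n1,n4
  Y(R4) = 0.0005917 S between n2,n5
  Y(R5) = 0.4274 S between n5,n1
  Y(R6) = 0.0001325 S between n2,n5
  Y(R7) = 0.0007874 S between n1,n3
  Y(R8) = 0.0001984 S between n2,n0
  Y(R9) = 0.04739 S between n2,n3
  Y(R10) = 0.0003521 S between n4,n1
  Y(R11) = 0.001488 S between n4,n5
  Y(R12) = 0.0002793 S between n1,n5
  Y(R13) = 0.8772 S between n5,n2
  Y(R14) = 0.002660 S between n2,n0
  Y(R15) = 0.0006452 S between n1,n5
  Y(R16) = 0.001340 S between n3,n5
  Y(R17) = 0.0002924 S between n5,n0
  Idrv: injects 0.279 A into n1 (from n3)
Assemble and solve the 5×5 MNA system:
  V(n1)=5.849  V(n2)=4.921  V(n3)=-0.3009  V(n4)=5.836  V(n5)=5.219

R_eq = 22.04 Ω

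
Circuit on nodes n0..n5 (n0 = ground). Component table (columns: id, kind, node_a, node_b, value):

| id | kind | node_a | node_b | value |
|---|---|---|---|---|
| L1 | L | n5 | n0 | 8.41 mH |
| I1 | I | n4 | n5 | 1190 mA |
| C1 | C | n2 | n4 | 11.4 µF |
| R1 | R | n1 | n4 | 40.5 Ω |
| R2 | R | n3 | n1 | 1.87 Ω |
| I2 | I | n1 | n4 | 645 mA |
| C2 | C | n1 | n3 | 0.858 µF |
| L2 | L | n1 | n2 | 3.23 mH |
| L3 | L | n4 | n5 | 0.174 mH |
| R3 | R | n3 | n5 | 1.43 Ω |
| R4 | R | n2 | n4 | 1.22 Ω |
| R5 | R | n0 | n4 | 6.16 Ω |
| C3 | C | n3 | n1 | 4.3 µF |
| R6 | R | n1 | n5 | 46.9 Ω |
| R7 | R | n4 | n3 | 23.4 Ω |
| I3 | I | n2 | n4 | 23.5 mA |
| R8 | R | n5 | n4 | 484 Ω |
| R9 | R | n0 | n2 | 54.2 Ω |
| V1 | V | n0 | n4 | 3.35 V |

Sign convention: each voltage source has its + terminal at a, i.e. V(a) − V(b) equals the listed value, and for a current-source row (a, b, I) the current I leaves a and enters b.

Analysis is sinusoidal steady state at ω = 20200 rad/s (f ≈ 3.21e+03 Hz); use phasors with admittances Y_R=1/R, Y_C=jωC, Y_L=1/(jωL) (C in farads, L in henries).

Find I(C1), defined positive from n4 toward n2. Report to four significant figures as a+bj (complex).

0.001028-0.01848j A

MNA unknowns: 5 node voltages V₁..V_5 plus 1 source current (V1)
L1: Y=0.000-0.005886j on G[5,0]
I1: z[4]−=1.19, z[5]+=1.19
C1: Y=0.000+0.2303j on G[2,4]
R1: Y=0.02469+0.000j on G[1,4]
R2: Y=0.5348+0.000j on G[3,1]
I2: z[1]−=0.645, z[4]+=0.645
C2: Y=0.000+0.01733j on G[1,3]
L2: Y=0.000-0.01533j on G[1,2]
L3: Y=0.000-0.2845j on G[4,5]
R3: Y=0.6993+0.000j on G[3,5]
R4: Y=0.8197+0.000j on G[2,4]
R5: Y=0.1623+0.000j on G[0,4]
C3: Y=0.000+0.08686j on G[3,1]
R6: Y=0.02132+0.000j on G[1,5]
R7: Y=0.04274+0.000j on G[4,3]
I3: z[2]−=0.0235, z[4]+=0.0235
R8: Y=0.002066+0.000j on G[5,4]
R9: Y=0.01845+0.000j on G[0,2]
V1: row V0−V4=3.35, i_V1 at 0,4
solve → V1=-4.720+1.826j, V2=-3.270+0.004463j, V3=-3.620+1.734j, V4=-3.350+0.000j, V5=-2.781+1.933j
aux → i_V1=-0.5928+0.01645j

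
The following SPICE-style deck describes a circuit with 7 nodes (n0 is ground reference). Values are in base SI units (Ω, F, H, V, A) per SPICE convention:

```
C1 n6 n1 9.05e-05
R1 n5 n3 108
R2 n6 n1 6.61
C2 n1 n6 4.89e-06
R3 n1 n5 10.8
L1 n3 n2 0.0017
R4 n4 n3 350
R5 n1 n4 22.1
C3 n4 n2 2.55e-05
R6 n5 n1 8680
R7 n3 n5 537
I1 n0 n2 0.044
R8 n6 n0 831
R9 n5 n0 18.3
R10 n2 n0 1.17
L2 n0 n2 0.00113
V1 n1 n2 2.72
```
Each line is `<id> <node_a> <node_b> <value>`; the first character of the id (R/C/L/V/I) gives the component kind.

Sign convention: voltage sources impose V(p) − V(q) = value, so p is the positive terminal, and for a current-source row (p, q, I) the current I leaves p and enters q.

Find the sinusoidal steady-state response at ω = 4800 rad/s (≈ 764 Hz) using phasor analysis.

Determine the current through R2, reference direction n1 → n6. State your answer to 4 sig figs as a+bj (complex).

0.0003144-0.0009570j A

Apply KCL at each of the 6 non-ground nodes and solve the resulting linear system.
Node n1: branches {C1, R2, C2, R3, R5, R6, V1} → V_1 = 2.670-0.01094j
Node n2: branches {L1, C3, I1, R10, L2, V1} → V_2 = -0.04973-0.01094j
Node n3: branches {R1, L1, R4, R7} → V_3 = -0.01361+0.1392j
Node n4: branches {R4, R5, C3} → V_4 = 0.2959-0.8815j
Node n5: branches {R1, R3, R6, R7, R9} → V_5 = 1.561+0.003371j
Node n6: branches {C1, R2, C2, R8} → V_6 = 2.668-0.004610j
Source currents: i(V1)=-0.2135-0.03806j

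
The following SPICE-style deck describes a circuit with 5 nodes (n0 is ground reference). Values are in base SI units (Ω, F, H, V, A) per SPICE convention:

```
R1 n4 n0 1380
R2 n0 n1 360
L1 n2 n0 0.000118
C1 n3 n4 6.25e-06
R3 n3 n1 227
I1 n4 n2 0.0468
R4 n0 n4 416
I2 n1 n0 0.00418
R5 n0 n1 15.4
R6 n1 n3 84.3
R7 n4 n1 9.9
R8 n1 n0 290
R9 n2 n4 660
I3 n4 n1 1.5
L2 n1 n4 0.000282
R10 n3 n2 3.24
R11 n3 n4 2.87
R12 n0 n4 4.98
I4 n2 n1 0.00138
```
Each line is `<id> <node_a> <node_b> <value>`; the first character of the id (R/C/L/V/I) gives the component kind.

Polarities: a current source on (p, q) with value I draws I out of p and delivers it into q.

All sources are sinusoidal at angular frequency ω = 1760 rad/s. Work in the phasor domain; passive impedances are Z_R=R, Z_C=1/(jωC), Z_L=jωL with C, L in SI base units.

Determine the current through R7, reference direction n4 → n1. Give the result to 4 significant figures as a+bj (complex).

Element admittances at ω=1760 rad/s:
  Y(R1) = 0.0007246+0.000j S between n4,n0
  Y(R2) = 0.002778+0.000j S between n0,n1
  Y(L1) = 0.000-4.815j S between n2,n0
  Y(C1) = 0.000+0.01100j S between n3,n4
  Y(R3) = 0.004405+0.000j S between n3,n1
  I1: injects 0.0468 A into n2 (from n4)
  Y(R4) = 0.002404+0.000j S between n0,n4
  I2: injects 0.00418 A into n0 (from n1)
  Y(R5) = 0.06494+0.000j S between n0,n1
  Y(R6) = 0.01186+0.000j S between n1,n3
  Y(R7) = 0.1010+0.000j S between n4,n1
  Y(R8) = 0.003448+0.000j S between n1,n0
  Y(R9) = 0.001515+0.000j S between n2,n4
  I3: injects 1.5 A into n1 (from n4)
  Y(L2) = 0.000-2.015j S between n1,n4
  Y(R10) = 0.3086+0.000j S between n3,n2
  Y(R11) = 0.3484+0.000j S between n3,n4
  Y(R12) = 0.2008+0.000j S between n0,n4
  I4: injects 0.00138 A into n1 (from n2)
Assemble and solve the 4×4 MNA system:
  V(n1)=-0.05845+0.6131j  V(n2)=0.003608+0.005191j  V(n3)=-0.06195-0.05043j  V(n4)=-0.1227-0.1288j

-0.006486-0.07494j A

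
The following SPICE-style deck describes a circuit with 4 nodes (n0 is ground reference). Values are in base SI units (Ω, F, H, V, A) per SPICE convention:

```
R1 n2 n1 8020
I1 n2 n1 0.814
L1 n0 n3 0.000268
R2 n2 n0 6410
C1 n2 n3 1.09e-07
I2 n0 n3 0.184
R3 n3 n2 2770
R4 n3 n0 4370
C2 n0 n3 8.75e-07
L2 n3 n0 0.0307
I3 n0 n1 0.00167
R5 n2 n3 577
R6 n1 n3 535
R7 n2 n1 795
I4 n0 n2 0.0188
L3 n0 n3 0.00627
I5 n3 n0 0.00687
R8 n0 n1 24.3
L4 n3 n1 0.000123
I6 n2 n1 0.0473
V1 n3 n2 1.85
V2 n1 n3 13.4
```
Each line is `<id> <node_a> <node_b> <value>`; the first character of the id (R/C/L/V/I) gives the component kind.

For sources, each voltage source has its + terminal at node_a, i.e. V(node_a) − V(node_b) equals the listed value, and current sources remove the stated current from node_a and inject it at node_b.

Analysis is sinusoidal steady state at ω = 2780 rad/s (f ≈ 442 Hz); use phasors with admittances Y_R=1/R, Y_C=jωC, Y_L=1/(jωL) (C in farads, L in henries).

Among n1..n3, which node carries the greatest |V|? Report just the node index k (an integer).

1

MNA unknowns: 3 node voltages V₁..V_3 plus 2 source currents (V1, V2)
R1: Y=0.0001247+0.000j on G[2,1]
I1: z[2]−=0.814, z[1]+=0.814
L1: Y=0.000-1.342j on G[0,3]
R2: Y=0.0001560+0.000j on G[2,0]
C1: Y=0.000+0.0003030j on G[2,3]
I2: z[0]−=0.184, z[3]+=0.184
R3: Y=0.0003610+0.000j on G[3,2]
R4: Y=0.0002288+0.000j on G[3,0]
C2: Y=0.000+0.002432j on G[0,3]
L2: Y=0.000-0.01172j on G[3,0]
I3: z[0]−=0.00167, z[1]+=0.00167
R5: Y=0.001733+0.000j on G[2,3]
R6: Y=0.001869+0.000j on G[1,3]
R7: Y=0.001258+0.000j on G[2,1]
I4: z[0]−=0.0188, z[2]+=0.0188
L3: Y=0.000-0.05737j on G[0,3]
I5: z[3]−=0.00687, z[0]+=0.00687
R8: Y=0.04115+0.000j on G[0,1]
L4: Y=0.000-2.924j on G[3,1]
I6: z[2]−=0.0473, z[1]+=0.0473
V1: row V3−V2=1.85, i_V1 at 3,2
V2: row V1−V3=13.4, i_V2 at 1,3
solve → V1=13.39-0.2507j, V2=-1.857-0.2507j, V3=-0.007392-0.2507j
aux → i_V1=0.8173-0.0005997j, i_V2=0.2657+39.20j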